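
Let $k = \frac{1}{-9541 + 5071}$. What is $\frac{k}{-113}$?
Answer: $\frac{1}{505110} \approx 1.9798 \cdot 10^{-6}$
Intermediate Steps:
$k = - \frac{1}{4470}$ ($k = \frac{1}{-4470} = - \frac{1}{4470} \approx -0.00022371$)
$\frac{k}{-113} = - \frac{1}{4470 \left(-113\right)} = \left(- \frac{1}{4470}\right) \left(- \frac{1}{113}\right) = \frac{1}{505110}$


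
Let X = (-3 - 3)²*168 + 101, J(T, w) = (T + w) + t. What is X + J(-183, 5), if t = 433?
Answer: 6404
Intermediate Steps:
J(T, w) = 433 + T + w (J(T, w) = (T + w) + 433 = 433 + T + w)
X = 6149 (X = (-6)²*168 + 101 = 36*168 + 101 = 6048 + 101 = 6149)
X + J(-183, 5) = 6149 + (433 - 183 + 5) = 6149 + 255 = 6404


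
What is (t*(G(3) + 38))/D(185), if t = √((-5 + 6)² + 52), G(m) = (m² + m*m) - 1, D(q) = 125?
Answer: 11*√53/25 ≈ 3.2032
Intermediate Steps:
G(m) = -1 + 2*m² (G(m) = (m² + m²) - 1 = 2*m² - 1 = -1 + 2*m²)
t = √53 (t = √(1² + 52) = √(1 + 52) = √53 ≈ 7.2801)
(t*(G(3) + 38))/D(185) = (√53*((-1 + 2*3²) + 38))/125 = (√53*((-1 + 2*9) + 38))*(1/125) = (√53*((-1 + 18) + 38))*(1/125) = (√53*(17 + 38))*(1/125) = (√53*55)*(1/125) = (55*√53)*(1/125) = 11*√53/25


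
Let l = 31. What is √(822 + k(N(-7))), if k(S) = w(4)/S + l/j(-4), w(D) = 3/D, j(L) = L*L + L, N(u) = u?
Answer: √363594/21 ≈ 28.714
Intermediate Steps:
j(L) = L + L² (j(L) = L² + L = L + L²)
k(S) = 31/12 + 3/(4*S) (k(S) = (3/4)/S + 31/((-4*(1 - 4))) = (3*(¼))/S + 31/((-4*(-3))) = 3/(4*S) + 31/12 = 31/12 + 3/(4*S))
√(822 + k(N(-7))) = √(822 + (1/12)*(9 + 31*(-7))/(-7)) = √(822 + (1/12)*(-⅐)*(9 - 217)) = √(822 + (1/12)*(-⅐)*(-208)) = √(822 + 52/21) = √(17314/21) = √363594/21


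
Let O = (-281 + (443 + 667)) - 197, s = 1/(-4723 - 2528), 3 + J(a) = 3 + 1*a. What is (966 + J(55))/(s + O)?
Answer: 7403271/4582631 ≈ 1.6155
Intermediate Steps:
J(a) = a (J(a) = -3 + (3 + 1*a) = -3 + (3 + a) = a)
s = -1/7251 (s = 1/(-7251) = -1/7251 ≈ -0.00013791)
O = 632 (O = (-281 + 1110) - 197 = 829 - 197 = 632)
(966 + J(55))/(s + O) = (966 + 55)/(-1/7251 + 632) = 1021/(4582631/7251) = 1021*(7251/4582631) = 7403271/4582631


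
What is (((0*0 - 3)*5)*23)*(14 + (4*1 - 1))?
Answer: -5865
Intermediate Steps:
(((0*0 - 3)*5)*23)*(14 + (4*1 - 1)) = (((0 - 3)*5)*23)*(14 + (4 - 1)) = (-3*5*23)*(14 + 3) = -15*23*17 = -345*17 = -5865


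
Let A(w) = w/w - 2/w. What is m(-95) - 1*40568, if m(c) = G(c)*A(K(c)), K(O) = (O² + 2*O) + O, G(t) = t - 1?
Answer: -88850792/2185 ≈ -40664.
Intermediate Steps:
G(t) = -1 + t
K(O) = O² + 3*O
A(w) = 1 - 2/w
m(c) = (-1 + c)*(-2 + c*(3 + c))/(c*(3 + c)) (m(c) = (-1 + c)*((-2 + c*(3 + c))/((c*(3 + c)))) = (-1 + c)*((1/(c*(3 + c)))*(-2 + c*(3 + c))) = (-1 + c)*((-2 + c*(3 + c))/(c*(3 + c))) = (-1 + c)*(-2 + c*(3 + c))/(c*(3 + c)))
m(-95) - 1*40568 = (-1 - 95)*(-2 - 95*(3 - 95))/((-95)*(3 - 95)) - 1*40568 = -1/95*(-96)*(-2 - 95*(-92))/(-92) - 40568 = -1/95*(-1/92)*(-96)*(-2 + 8740) - 40568 = -1/95*(-1/92)*(-96)*8738 - 40568 = -209712/2185 - 40568 = -88850792/2185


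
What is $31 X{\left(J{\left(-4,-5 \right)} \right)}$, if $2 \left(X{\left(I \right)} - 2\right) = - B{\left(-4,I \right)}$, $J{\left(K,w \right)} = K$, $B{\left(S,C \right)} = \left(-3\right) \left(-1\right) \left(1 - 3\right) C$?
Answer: $-310$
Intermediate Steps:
$B{\left(S,C \right)} = - 6 C$ ($B{\left(S,C \right)} = 3 \left(- 2 C\right) = - 6 C$)
$X{\left(I \right)} = 2 + 3 I$ ($X{\left(I \right)} = 2 + \frac{\left(-1\right) \left(- 6 I\right)}{2} = 2 + \frac{6 I}{2} = 2 + 3 I$)
$31 X{\left(J{\left(-4,-5 \right)} \right)} = 31 \left(2 + 3 \left(-4\right)\right) = 31 \left(2 - 12\right) = 31 \left(-10\right) = -310$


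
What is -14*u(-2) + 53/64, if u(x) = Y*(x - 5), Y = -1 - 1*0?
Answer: -6219/64 ≈ -97.172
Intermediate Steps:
Y = -1 (Y = -1 + 0 = -1)
u(x) = 5 - x (u(x) = -(x - 5) = -(-5 + x) = 5 - x)
-14*u(-2) + 53/64 = -14*(5 - 1*(-2)) + 53/64 = -14*(5 + 2) + 53*(1/64) = -14*7 + 53/64 = -98 + 53/64 = -6219/64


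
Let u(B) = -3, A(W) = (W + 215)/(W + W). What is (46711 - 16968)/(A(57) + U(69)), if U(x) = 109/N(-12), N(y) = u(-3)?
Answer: -565117/645 ≈ -876.15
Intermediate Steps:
A(W) = (215 + W)/(2*W) (A(W) = (215 + W)/((2*W)) = (215 + W)*(1/(2*W)) = (215 + W)/(2*W))
N(y) = -3
U(x) = -109/3 (U(x) = 109/(-3) = 109*(-⅓) = -109/3)
(46711 - 16968)/(A(57) + U(69)) = (46711 - 16968)/((½)*(215 + 57)/57 - 109/3) = 29743/((½)*(1/57)*272 - 109/3) = 29743/(136/57 - 109/3) = 29743/(-645/19) = 29743*(-19/645) = -565117/645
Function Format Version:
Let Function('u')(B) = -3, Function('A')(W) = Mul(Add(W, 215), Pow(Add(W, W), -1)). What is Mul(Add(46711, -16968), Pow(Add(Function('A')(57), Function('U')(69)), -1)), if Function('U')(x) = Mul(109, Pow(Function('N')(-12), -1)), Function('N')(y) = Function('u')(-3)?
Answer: Rational(-565117, 645) ≈ -876.15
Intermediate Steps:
Function('A')(W) = Mul(Rational(1, 2), Pow(W, -1), Add(215, W)) (Function('A')(W) = Mul(Add(215, W), Pow(Mul(2, W), -1)) = Mul(Add(215, W), Mul(Rational(1, 2), Pow(W, -1))) = Mul(Rational(1, 2), Pow(W, -1), Add(215, W)))
Function('N')(y) = -3
Function('U')(x) = Rational(-109, 3) (Function('U')(x) = Mul(109, Pow(-3, -1)) = Mul(109, Rational(-1, 3)) = Rational(-109, 3))
Mul(Add(46711, -16968), Pow(Add(Function('A')(57), Function('U')(69)), -1)) = Mul(Add(46711, -16968), Pow(Add(Mul(Rational(1, 2), Pow(57, -1), Add(215, 57)), Rational(-109, 3)), -1)) = Mul(29743, Pow(Add(Mul(Rational(1, 2), Rational(1, 57), 272), Rational(-109, 3)), -1)) = Mul(29743, Pow(Add(Rational(136, 57), Rational(-109, 3)), -1)) = Mul(29743, Pow(Rational(-645, 19), -1)) = Mul(29743, Rational(-19, 645)) = Rational(-565117, 645)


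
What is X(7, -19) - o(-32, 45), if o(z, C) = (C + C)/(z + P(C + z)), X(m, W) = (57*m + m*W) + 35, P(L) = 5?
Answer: 913/3 ≈ 304.33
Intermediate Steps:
X(m, W) = 35 + 57*m + W*m (X(m, W) = (57*m + W*m) + 35 = 35 + 57*m + W*m)
o(z, C) = 2*C/(5 + z) (o(z, C) = (C + C)/(z + 5) = (2*C)/(5 + z) = 2*C/(5 + z))
X(7, -19) - o(-32, 45) = (35 + 57*7 - 19*7) - 2*45/(5 - 32) = (35 + 399 - 133) - 2*45/(-27) = 301 - 2*45*(-1)/27 = 301 - 1*(-10/3) = 301 + 10/3 = 913/3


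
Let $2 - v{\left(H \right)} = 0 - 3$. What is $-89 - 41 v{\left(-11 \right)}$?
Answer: $-294$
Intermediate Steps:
$v{\left(H \right)} = 5$ ($v{\left(H \right)} = 2 - \left(0 - 3\right) = 2 - -3 = 2 + 3 = 5$)
$-89 - 41 v{\left(-11 \right)} = -89 - 205 = -294$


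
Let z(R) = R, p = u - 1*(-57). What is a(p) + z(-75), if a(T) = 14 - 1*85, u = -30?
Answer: -146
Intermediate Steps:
p = 27 (p = -30 - 1*(-57) = -30 + 57 = 27)
a(T) = -71 (a(T) = 14 - 85 = -71)
a(p) + z(-75) = -71 - 75 = -146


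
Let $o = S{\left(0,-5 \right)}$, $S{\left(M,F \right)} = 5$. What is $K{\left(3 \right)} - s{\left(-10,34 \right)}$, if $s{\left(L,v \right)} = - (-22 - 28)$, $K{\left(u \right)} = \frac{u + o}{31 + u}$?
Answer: $- \frac{846}{17} \approx -49.765$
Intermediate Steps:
$o = 5$
$K{\left(u \right)} = \frac{5 + u}{31 + u}$ ($K{\left(u \right)} = \frac{u + 5}{31 + u} = \frac{5 + u}{31 + u}$)
$s{\left(L,v \right)} = 50$ ($s{\left(L,v \right)} = - (-22 - 28) = \left(-1\right) \left(-50\right) = 50$)
$K{\left(3 \right)} - s{\left(-10,34 \right)} = \frac{5 + 3}{31 + 3} - 50 = \frac{1}{34} \cdot 8 - 50 = \frac{4}{17} - 50 = - \frac{846}{17}$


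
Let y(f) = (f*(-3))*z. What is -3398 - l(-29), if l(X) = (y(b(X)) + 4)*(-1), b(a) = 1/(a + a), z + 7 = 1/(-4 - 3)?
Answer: -689057/203 ≈ -3394.4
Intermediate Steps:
z = -50/7 (z = -7 + 1/(-4 - 3) = -7 + 1/(-7) = -7 - ⅐ = -50/7 ≈ -7.1429)
b(a) = 1/(2*a)
y(f) = 150*f/7 (y(f) = (f*(-3))*(-50/7) = -3*f*(-50/7) = 150*f/7)
l(X) = -4 - 75/(7*X) (l(X) = (150*(1/(2*X))/7 + 4)*(-1) = (75/(7*X) + 4)*(-1) = (4 + 75/(7*X))*(-1) = -4 - 75/(7*X))
-3398 - l(-29) = -3398 - (-4 - 75/7/(-29)) = -3398 - (-4 - 75/7*(-1/29)) = -3398 - (-4 + 75/203) = -3398 - 1*(-737/203) = -3398 + 737/203 = -689057/203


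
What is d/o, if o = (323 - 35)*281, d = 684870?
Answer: 114145/13488 ≈ 8.4627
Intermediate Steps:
o = 80928 (o = 288*281 = 80928)
d/o = 684870/80928 = 684870*(1/80928) = 114145/13488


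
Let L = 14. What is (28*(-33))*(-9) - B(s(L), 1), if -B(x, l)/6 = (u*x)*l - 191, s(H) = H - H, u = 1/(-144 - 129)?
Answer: 7170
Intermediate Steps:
u = -1/273 (u = 1/(-273) = -1/273 ≈ -0.0036630)
s(H) = 0
B(x, l) = 1146 + 2*l*x/91 (B(x, l) = -6*((-x/273)*l - 191) = -6*(-l*x/273 - 191) = -6*(-191 - l*x/273) = 1146 + 2*l*x/91)
(28*(-33))*(-9) - B(s(L), 1) = (28*(-33))*(-9) - (1146 + (2/91)*1*0) = -924*(-9) - (1146 + 0) = 8316 - 1*1146 = 8316 - 1146 = 7170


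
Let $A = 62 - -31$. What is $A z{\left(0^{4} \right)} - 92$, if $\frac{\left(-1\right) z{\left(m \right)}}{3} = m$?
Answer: $-92$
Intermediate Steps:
$z{\left(m \right)} = - 3 m$
$A = 93$ ($A = 62 + 31 = 93$)
$A z{\left(0^{4} \right)} - 92 = 93 \left(- 3 \cdot 0^{4}\right) - 92 = 93 \left(\left(-3\right) 0\right) - 92 = 93 \cdot 0 - 92 = 0 - 92 = -92$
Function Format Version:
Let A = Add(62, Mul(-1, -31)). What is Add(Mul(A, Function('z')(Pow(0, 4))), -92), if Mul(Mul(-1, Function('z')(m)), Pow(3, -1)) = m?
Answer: -92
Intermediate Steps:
Function('z')(m) = Mul(-3, m)
A = 93 (A = Add(62, 31) = 93)
Add(Mul(A, Function('z')(Pow(0, 4))), -92) = Add(Mul(93, Mul(-3, Pow(0, 4))), -92) = Add(Mul(93, Mul(-3, 0)), -92) = Add(Mul(93, 0), -92) = Add(0, -92) = -92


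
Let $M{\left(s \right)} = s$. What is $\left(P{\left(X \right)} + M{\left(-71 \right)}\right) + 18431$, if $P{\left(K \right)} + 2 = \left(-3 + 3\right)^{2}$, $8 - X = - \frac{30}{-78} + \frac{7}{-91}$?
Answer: $18358$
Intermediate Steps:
$X = \frac{100}{13}$ ($X = 8 - \left(- \frac{30}{-78} + \frac{7}{-91}\right) = 8 - \left(\left(-30\right) \left(- \frac{1}{78}\right) + 7 \left(- \frac{1}{91}\right)\right) = 8 - \left(\frac{5}{13} - \frac{1}{13}\right) = 8 - \frac{4}{13} = \frac{100}{13} \approx 7.6923$)
$P{\left(K \right)} = -2$ ($P{\left(K \right)} = -2 + \left(-3 + 3\right)^{2} = -2 + 0^{2} = -2 + 0 = -2$)
$\left(P{\left(X \right)} + M{\left(-71 \right)}\right) + 18431 = \left(-2 - 71\right) + 18431 = -73 + 18431 = 18358$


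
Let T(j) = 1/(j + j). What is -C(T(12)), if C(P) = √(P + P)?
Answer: -√3/6 ≈ -0.28868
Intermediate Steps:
T(j) = 1/(2*j)
C(P) = √2*√P (C(P) = √(2*P) = √2*√P)
-C(T(12)) = -√2*√((½)/12) = -√2*√((½)*(1/12)) = -√2*√(1/24) = -√2*√6/12 = -√3/6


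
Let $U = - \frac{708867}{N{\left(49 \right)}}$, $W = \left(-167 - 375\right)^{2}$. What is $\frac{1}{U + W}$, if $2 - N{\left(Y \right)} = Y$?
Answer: $\frac{47}{14515775} \approx 3.2379 \cdot 10^{-6}$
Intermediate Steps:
$N{\left(Y \right)} = 2 - Y$
$W = 293764$ ($W = \left(-542\right)^{2} = 293764$)
$U = \frac{708867}{47}$ ($U = - \frac{708867}{2 - 49} = - \frac{708867}{-47} = \left(-708867\right) \left(- \frac{1}{47}\right) = \frac{708867}{47} \approx 15082.0$)
$\frac{1}{U + W} = \frac{1}{\frac{708867}{47} + 293764} = \frac{1}{\frac{14515775}{47}} = \frac{47}{14515775}$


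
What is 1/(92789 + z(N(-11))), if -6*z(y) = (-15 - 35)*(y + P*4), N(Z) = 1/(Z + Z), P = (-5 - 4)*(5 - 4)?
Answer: 66/6104249 ≈ 1.0812e-5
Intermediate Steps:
P = -9 (P = -9*1 = -9)
N(Z) = 1/(2*Z)
z(y) = -300 + 25*y/3 (z(y) = -(-15 - 35)*(y - 9*4)/6 = -(-25)*(y - 36)/3 = -(-25)*(-36 + y)/3 = -(1800 - 50*y)/6 = -300 + 25*y/3)
1/(92789 + z(N(-11))) = 1/(92789 + (-300 + 25*((½)/(-11))/3)) = 1/(92789 + (-300 + 25*((½)*(-1/11))/3)) = 1/(92789 + (-300 + (25/3)*(-1/22))) = 1/(92789 + (-300 - 25/66)) = 1/(92789 - 19825/66) = 1/(6104249/66) = 66/6104249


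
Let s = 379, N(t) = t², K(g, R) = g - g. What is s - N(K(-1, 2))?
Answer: 379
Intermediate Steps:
K(g, R) = 0
s - N(K(-1, 2)) = 379 - 1*0² = 379 - 1*0 = 379 + 0 = 379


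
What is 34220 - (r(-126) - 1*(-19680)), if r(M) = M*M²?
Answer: 2014916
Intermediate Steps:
r(M) = M³
34220 - (r(-126) - 1*(-19680)) = 34220 - ((-126)³ - 1*(-19680)) = 34220 - (-2000376 + 19680) = 34220 - 1*(-1980696) = 34220 + 1980696 = 2014916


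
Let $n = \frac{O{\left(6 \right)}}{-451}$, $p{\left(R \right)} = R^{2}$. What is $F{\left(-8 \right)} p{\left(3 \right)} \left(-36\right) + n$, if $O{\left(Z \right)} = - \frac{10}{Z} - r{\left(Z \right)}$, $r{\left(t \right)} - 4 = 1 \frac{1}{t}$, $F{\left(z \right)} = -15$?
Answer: $\frac{13151195}{2706} \approx 4860.0$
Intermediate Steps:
$r{\left(t \right)} = 4 + \frac{1}{t}$ ($r{\left(t \right)} = 4 + 1 \frac{1}{t} = 4 + \frac{1}{t}$)
$O{\left(Z \right)} = -4 - \frac{11}{Z}$ ($O{\left(Z \right)} = - \frac{10}{Z} - \left(4 + \frac{1}{Z}\right) = -4 - \frac{11}{Z}$)
$n = \frac{35}{2706}$ ($n = \frac{-4 - \frac{11}{6}}{-451} = \left(-4 - \frac{11}{6}\right) \left(- \frac{1}{451}\right) = \left(- \frac{35}{6}\right) \left(- \frac{1}{451}\right) = \frac{35}{2706} \approx 0.012934$)
$F{\left(-8 \right)} p{\left(3 \right)} \left(-36\right) + n = - 15 \cdot 3^{2} \left(-36\right) + \frac{35}{2706} = - 15 \cdot 9 \left(-36\right) + \frac{35}{2706} = \left(-15\right) \left(-324\right) + \frac{35}{2706} = 4860 + \frac{35}{2706} = \frac{13151195}{2706}$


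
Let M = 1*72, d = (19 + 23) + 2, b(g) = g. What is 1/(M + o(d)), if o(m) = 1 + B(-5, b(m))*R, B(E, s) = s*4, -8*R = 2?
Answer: 1/29 ≈ 0.034483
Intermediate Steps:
R = -¼ (R = -⅛*2 = -¼ ≈ -0.25000)
d = 44 (d = 42 + 2 = 44)
B(E, s) = 4*s
M = 72
o(m) = 1 - m (o(m) = 1 + (4*m)*(-¼) = 1 - m)
1/(M + o(d)) = 1/(72 + (1 - 1*44)) = 1/(72 + (1 - 44)) = 1/(72 - 43) = 1/29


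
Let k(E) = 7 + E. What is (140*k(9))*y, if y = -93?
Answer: -208320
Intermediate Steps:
(140*k(9))*y = (140*(7 + 9))*(-93) = (140*16)*(-93) = 2240*(-93) = -208320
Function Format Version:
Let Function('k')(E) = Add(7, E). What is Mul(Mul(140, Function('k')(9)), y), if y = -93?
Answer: -208320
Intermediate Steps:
Mul(Mul(140, Function('k')(9)), y) = Mul(Mul(140, Add(7, 9)), -93) = Mul(Mul(140, 16), -93) = Mul(2240, -93) = -208320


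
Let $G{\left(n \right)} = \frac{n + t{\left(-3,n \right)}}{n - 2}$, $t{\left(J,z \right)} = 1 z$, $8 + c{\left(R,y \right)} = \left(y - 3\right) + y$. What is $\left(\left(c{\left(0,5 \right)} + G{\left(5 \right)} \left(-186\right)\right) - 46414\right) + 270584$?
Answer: $223549$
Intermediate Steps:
$c{\left(R,y \right)} = -11 + 2 y$ ($c{\left(R,y \right)} = -8 + \left(\left(y - 3\right) + y\right) = -8 + \left(\left(-3 + y\right) + y\right) = -8 + \left(-3 + 2 y\right) = -11 + 2 y$)
$t{\left(J,z \right)} = z$
$G{\left(n \right)} = \frac{2 n}{-2 + n}$ ($G{\left(n \right)} = \frac{n + n}{n - 2} = \frac{2 n}{-2 + n}$)
$\left(\left(c{\left(0,5 \right)} + G{\left(5 \right)} \left(-186\right)\right) - 46414\right) + 270584 = \left(\left(\left(-11 + 2 \cdot 5\right) + 2 \cdot 5 \frac{1}{-2 + 5} \left(-186\right)\right) - 46414\right) + 270584 = \left(\left(\left(-11 + 10\right) + 2 \cdot 5 \cdot \frac{1}{3} \left(-186\right)\right) - 46414\right) + 270584 = \left(\left(-1 + 2 \cdot 5 \cdot \frac{1}{3} \left(-186\right)\right) - 46414\right) + 270584 = \left(\left(-1 + \frac{10}{3} \left(-186\right)\right) - 46414\right) + 270584 = \left(\left(-1 - 620\right) - 46414\right) + 270584 = \left(-621 - 46414\right) + 270584 = -47035 + 270584 = 223549$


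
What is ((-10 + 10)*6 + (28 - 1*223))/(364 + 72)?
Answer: -195/436 ≈ -0.44725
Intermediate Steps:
((-10 + 10)*6 + (28 - 1*223))/(364 + 72) = (0*6 + (28 - 223))/436 = (0 - 195)*(1/436) = -195*1/436 = -195/436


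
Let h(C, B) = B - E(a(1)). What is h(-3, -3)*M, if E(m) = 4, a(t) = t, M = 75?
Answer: -525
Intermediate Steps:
h(C, B) = -4 + B (h(C, B) = B - 1*4 = B - 4 = -4 + B)
h(-3, -3)*M = (-4 - 3)*75 = -7*75 = -525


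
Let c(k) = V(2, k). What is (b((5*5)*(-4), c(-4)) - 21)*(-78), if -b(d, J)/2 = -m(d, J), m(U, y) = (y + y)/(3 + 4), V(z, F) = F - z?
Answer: 13338/7 ≈ 1905.4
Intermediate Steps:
m(U, y) = 2*y/7 (m(U, y) = (2*y)/7 = (2*y)*(1/7) = 2*y/7)
c(k) = -2 + k (c(k) = k - 1*2 = k - 2 = -2 + k)
b(d, J) = 4*J/7 (b(d, J) = -(-2)*2*J/7 = -(-4)*J/7 = 4*J/7)
(b((5*5)*(-4), c(-4)) - 21)*(-78) = (4*(-2 - 4)/7 - 21)*(-78) = ((4/7)*(-6) - 21)*(-78) = (-24/7 - 21)*(-78) = -171/7*(-78) = 13338/7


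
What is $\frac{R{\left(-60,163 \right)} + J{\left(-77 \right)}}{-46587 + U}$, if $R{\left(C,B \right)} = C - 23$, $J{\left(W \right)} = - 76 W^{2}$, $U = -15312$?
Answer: $\frac{150229}{20633} \approx 7.281$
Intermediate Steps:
$R{\left(C,B \right)} = -23 + C$
$\frac{R{\left(-60,163 \right)} + J{\left(-77 \right)}}{-46587 + U} = \frac{\left(-23 - 60\right) - 76 \left(-77\right)^{2}}{-46587 - 15312} = \frac{-83 - 450604}{-61899} = \left(-83 - 450604\right) \left(- \frac{1}{61899}\right) = \left(-450687\right) \left(- \frac{1}{61899}\right) = \frac{150229}{20633}$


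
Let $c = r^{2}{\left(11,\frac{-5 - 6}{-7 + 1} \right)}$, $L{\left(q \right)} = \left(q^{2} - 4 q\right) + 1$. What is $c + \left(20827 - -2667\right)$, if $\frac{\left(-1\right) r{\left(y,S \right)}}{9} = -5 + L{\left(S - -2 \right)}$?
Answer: $\frac{403793}{16} \approx 25237.0$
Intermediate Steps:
$L{\left(q \right)} = 1 + q^{2} - 4 q$
$r{\left(y,S \right)} = 108 - 9 \left(2 + S\right)^{2} + 36 S$ ($r{\left(y,S \right)} = - 9 \left(-5 + \left(1 + \left(S - -2\right)^{2} - 4 \left(S - -2\right)\right)\right) = - 9 \left(-5 + \left(1 + \left(S + 2\right)^{2} - 4 \left(S + 2\right)\right)\right) = - 9 \left(-5 + \left(1 + \left(2 + S\right)^{2} - 4 \left(2 + S\right)\right)\right) = - 9 \left(-5 + \left(1 + \left(2 + S\right)^{2} - \left(8 + 4 S\right)\right)\right) = - 9 \left(-5 - \left(7 - \left(2 + S\right)^{2} + 4 S\right)\right) = - 9 \left(-12 + \left(2 + S\right)^{2} - 4 S\right) = 108 - 9 \left(2 + S\right)^{2} + 36 S$)
$c = \frac{27889}{16}$ ($c = \left(72 - 9 \left(\frac{-5 - 6}{-7 + 1}\right)^{2}\right)^{2} = \left(72 - 9 \left(- \frac{11}{-6}\right)^{2}\right)^{2} = \left(72 - 9 \left(\left(-11\right) \left(- \frac{1}{6}\right)\right)^{2}\right)^{2} = \left(72 - 9 \left(\frac{11}{6}\right)^{2}\right)^{2} = \left(72 - \frac{121}{4}\right)^{2} = \left(\frac{167}{4}\right)^{2} = \frac{27889}{16} \approx 1743.1$)
$c + \left(20827 - -2667\right) = \frac{27889}{16} + \left(20827 - -2667\right) = \frac{27889}{16} + \left(20827 + 2667\right) = \frac{27889}{16} + 23494 = \frac{403793}{16}$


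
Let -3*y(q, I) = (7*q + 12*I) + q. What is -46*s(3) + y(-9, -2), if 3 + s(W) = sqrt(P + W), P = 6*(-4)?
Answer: 170 - 46*I*sqrt(21) ≈ 170.0 - 210.8*I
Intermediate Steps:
P = -24
y(q, I) = -4*I - 8*q/3 (y(q, I) = -((7*q + 12*I) + q)/3 = -(8*q + 12*I)/3 = -4*I - 8*q/3)
s(W) = -3 + sqrt(-24 + W)
-46*s(3) + y(-9, -2) = -46*(-3 + sqrt(-24 + 3)) + (-4*(-2) - 8/3*(-9)) = -46*(-3 + sqrt(-21)) + (8 + 24) = -46*(-3 + I*sqrt(21)) + 32 = (138 - 46*I*sqrt(21)) + 32 = 170 - 46*I*sqrt(21)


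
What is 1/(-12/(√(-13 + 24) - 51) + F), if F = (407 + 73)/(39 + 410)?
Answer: 56798051/74130252 - 201601*√11/74130252 ≈ 0.75717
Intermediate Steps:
F = 480/449 ≈ 1.0690
1/(-12/(√(-13 + 24) - 51) + F) = 1/(-12/(√(-13 + 24) - 51) + 480/449) = 1/(-12/(√11 - 51) + 480/449) = 1/(-12/(-51 + √11) + 480/449) = 1/(480/449 - 12/(-51 + √11))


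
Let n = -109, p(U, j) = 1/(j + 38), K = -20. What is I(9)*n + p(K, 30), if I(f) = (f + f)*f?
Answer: -1200743/68 ≈ -17658.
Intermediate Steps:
p(U, j) = 1/(38 + j)
I(f) = 2*f**2 (I(f) = (2*f)*f = 2*f**2)
I(9)*n + p(K, 30) = (2*9**2)*(-109) + 1/(38 + 30) = (2*81)*(-109) + 1/68 = 162*(-109) + 1/68 = -17658 + 1/68 = -1200743/68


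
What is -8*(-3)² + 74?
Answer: 2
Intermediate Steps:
-8*(-3)² + 74 = -8*9 + 74 = -72 + 74 = 2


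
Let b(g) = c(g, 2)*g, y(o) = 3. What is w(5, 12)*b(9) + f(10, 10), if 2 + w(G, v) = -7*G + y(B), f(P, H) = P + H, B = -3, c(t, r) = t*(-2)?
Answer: 5528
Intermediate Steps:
c(t, r) = -2*t
b(g) = -2*g**2 (b(g) = (-2*g)*g = -2*g**2)
f(P, H) = H + P
w(G, v) = 1 - 7*G (w(G, v) = -2 + (-7*G + 3) = -2 + (3 - 7*G) = 1 - 7*G)
w(5, 12)*b(9) + f(10, 10) = (1 - 7*5)*(-2*9**2) + (10 + 10) = (1 - 35)*(-2*81) + 20 = -34*(-162) + 20 = 5508 + 20 = 5528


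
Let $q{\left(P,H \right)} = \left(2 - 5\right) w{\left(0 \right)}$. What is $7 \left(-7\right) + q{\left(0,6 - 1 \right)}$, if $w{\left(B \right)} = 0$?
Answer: $-49$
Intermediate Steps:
$q{\left(P,H \right)} = 0$ ($q{\left(P,H \right)} = \left(2 - 5\right) 0 = \left(-3\right) 0 = 0$)
$7 \left(-7\right) + q{\left(0,6 - 1 \right)} = 7 \left(-7\right) + 0 = -49 + 0 = -49$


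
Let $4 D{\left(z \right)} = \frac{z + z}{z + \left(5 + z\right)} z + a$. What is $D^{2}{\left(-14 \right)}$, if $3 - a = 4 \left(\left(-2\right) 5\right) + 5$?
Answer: $\frac{58081}{2116} \approx 27.448$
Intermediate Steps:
$a = 38$ ($a = 3 - \left(4 \left(\left(-2\right) 5\right) + 5\right) = 3 - \left(4 \left(-10\right) + 5\right) = 3 - \left(-40 + 5\right) = 3 - -35 = 3 + 35 = 38$)
$D{\left(z \right)} = \frac{19}{2} + \frac{z^{2}}{2 \left(5 + 2 z\right)}$ ($D{\left(z \right)} = \frac{\frac{z + z}{z + \left(5 + z\right)} z + 38}{4} = \frac{\frac{2 z}{5 + 2 z} z + 38}{4} = \frac{\frac{2 z^{2}}{5 + 2 z} + 38}{4} = \frac{38 + \frac{2 z^{2}}{5 + 2 z}}{4} = \frac{19}{2} + \frac{z^{2}}{2 \left(5 + 2 z\right)}$)
$D^{2}{\left(-14 \right)} = \left(\frac{95 + \left(-14\right)^{2} + 38 \left(-14\right)}{2 \left(5 + 2 \left(-14\right)\right)}\right)^{2} = \left(\frac{95 + 196 - 532}{2 \left(5 - 28\right)}\right)^{2} = \left(\frac{1}{2} \frac{1}{-23} \left(-241\right)\right)^{2} = \left(\frac{1}{2} \left(- \frac{1}{23}\right) \left(-241\right)\right)^{2} = \left(\frac{241}{46}\right)^{2} = \frac{58081}{2116}$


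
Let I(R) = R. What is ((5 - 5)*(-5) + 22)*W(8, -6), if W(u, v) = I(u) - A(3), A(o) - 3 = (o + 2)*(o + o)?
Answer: -550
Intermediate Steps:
A(o) = 3 + 2*o*(2 + o) (A(o) = 3 + (o + 2)*(o + o) = 3 + (2 + o)*(2*o) = 3 + 2*o*(2 + o))
W(u, v) = -33 + u (W(u, v) = u - (3 + 2*3² + 4*3) = u - (3 + 2*9 + 12) = u - (3 + 18 + 12) = u - 1*33 = u - 33 = -33 + u)
((5 - 5)*(-5) + 22)*W(8, -6) = ((5 - 5)*(-5) + 22)*(-33 + 8) = (0*(-5) + 22)*(-25) = (0 + 22)*(-25) = 22*(-25) = -550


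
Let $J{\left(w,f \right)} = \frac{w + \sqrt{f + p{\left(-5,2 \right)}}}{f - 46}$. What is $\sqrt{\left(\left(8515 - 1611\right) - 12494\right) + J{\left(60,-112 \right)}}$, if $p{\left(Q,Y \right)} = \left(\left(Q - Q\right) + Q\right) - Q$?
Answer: $\frac{\sqrt{-34889560 - 158 i \sqrt{7}}}{79} \approx 0.00044792 - 74.769 i$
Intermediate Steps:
$p{\left(Q,Y \right)} = 0$ ($p{\left(Q,Y \right)} = \left(0 + Q\right) - Q = Q - Q = 0$)
$J{\left(w,f \right)} = \frac{w + \sqrt{f}}{-46 + f}$ ($J{\left(w,f \right)} = \frac{w + \sqrt{f + 0}}{f - 46} = \frac{w + \sqrt{f}}{-46 + f}$)
$\sqrt{\left(\left(8515 - 1611\right) - 12494\right) + J{\left(60,-112 \right)}} = \sqrt{\left(\left(8515 - 1611\right) - 12494\right) + \frac{60 + \sqrt{-112}}{-46 - 112}} = \sqrt{\left(6904 - 12494\right) + \frac{60 + 4 i \sqrt{7}}{-158}} = \sqrt{-5590 - \frac{60 + 4 i \sqrt{7}}{158}} = \sqrt{-5590 - \left(\frac{30}{79} + \frac{2 i \sqrt{7}}{79}\right)} = \sqrt{- \frac{441640}{79} - \frac{2 i \sqrt{7}}{79}}$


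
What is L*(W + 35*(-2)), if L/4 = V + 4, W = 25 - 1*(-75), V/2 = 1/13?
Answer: 6480/13 ≈ 498.46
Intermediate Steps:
V = 2/13 ≈ 0.15385
W = 100 (W = 25 + 75 = 100)
L = 216/13 (L = 4*(2/13 + 4) = 4*(54/13) = 216/13 ≈ 16.615)
L*(W + 35*(-2)) = 216*(100 + 35*(-2))/13 = 216*(100 - 70)/13 = (216/13)*30 = 6480/13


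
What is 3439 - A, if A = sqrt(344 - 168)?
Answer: 3439 - 4*sqrt(11) ≈ 3425.7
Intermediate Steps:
A = 4*sqrt(11) (A = sqrt(176) = 4*sqrt(11) ≈ 13.266)
3439 - A = 3439 - 4*sqrt(11)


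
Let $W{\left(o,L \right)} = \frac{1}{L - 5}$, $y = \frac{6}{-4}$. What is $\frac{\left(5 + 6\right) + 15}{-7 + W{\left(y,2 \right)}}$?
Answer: $- \frac{39}{11} \approx -3.5455$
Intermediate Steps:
$y = - \frac{3}{2}$ ($y = 6 \left(- \frac{1}{4}\right) = - \frac{3}{2} \approx -1.5$)
$W{\left(o,L \right)} = \frac{1}{-5 + L}$
$\frac{\left(5 + 6\right) + 15}{-7 + W{\left(y,2 \right)}} = \frac{\left(5 + 6\right) + 15}{-7 + \frac{1}{-5 + 2}} = \frac{11 + 15}{-7 + \frac{1}{-3}} = \frac{1}{-7 - \frac{1}{3}} \cdot 26 = \frac{1}{- \frac{22}{3}} \cdot 26 = \left(- \frac{3}{22}\right) 26 = - \frac{39}{11}$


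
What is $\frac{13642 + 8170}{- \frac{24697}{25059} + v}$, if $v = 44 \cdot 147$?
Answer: $\frac{546586908}{162056915} \approx 3.3728$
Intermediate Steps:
$v = 6468$
$\frac{13642 + 8170}{- \frac{24697}{25059} + v} = \frac{13642 + 8170}{- \frac{24697}{25059} + 6468} = \frac{21812}{\left(-24697\right) \frac{1}{25059} + 6468} = \frac{21812}{- \frac{24697}{25059} + 6468} = \frac{21812}{\frac{162056915}{25059}} = 21812 \cdot \frac{25059}{162056915} = \frac{546586908}{162056915}$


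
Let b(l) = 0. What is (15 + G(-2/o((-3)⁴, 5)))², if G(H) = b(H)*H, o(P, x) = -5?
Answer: 225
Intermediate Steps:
G(H) = 0 (G(H) = 0*H = 0)
(15 + G(-2/o((-3)⁴, 5)))² = (15 + 0)² = 15² = 225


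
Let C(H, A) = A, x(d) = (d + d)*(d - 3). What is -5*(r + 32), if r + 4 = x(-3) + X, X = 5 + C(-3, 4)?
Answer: -365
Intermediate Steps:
x(d) = 2*d*(-3 + d) (x(d) = (2*d)*(-3 + d) = 2*d*(-3 + d))
X = 9 (X = 5 + 4 = 9)
r = 41 (r = -4 + (2*(-3)*(-3 - 3) + 9) = -4 + (2*(-3)*(-6) + 9) = -4 + (36 + 9) = -4 + 45 = 41)
-5*(r + 32) = -5*(41 + 32) = -5*73 = -365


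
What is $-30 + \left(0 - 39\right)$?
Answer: $-69$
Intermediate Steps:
$-30 + \left(0 - 39\right) = -30 - 39 = -69$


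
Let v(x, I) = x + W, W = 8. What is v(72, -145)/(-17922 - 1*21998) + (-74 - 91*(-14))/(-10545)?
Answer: -40623/350797 ≈ -0.11580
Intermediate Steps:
v(x, I) = 8 + x (v(x, I) = x + 8 = 8 + x)
v(72, -145)/(-17922 - 1*21998) + (-74 - 91*(-14))/(-10545) = (8 + 72)/(-17922 - 1*21998) + (-74 - 91*(-14))/(-10545) = 80/(-17922 - 21998) + (-74 + 1274)*(-1/10545) = 80/(-39920) + 1200*(-1/10545) = 80*(-1/39920) - 80/703 = -1/499 - 80/703 = -40623/350797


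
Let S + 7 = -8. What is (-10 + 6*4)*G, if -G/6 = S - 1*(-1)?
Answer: 1176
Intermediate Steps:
S = -15 (S = -7 - 8 = -15)
G = 84 (G = -6*(-15 - 1*(-1)) = -6*(-15 + 1) = -6*(-14) = 84)
(-10 + 6*4)*G = (-10 + 6*4)*84 = (-10 + 24)*84 = 14*84 = 1176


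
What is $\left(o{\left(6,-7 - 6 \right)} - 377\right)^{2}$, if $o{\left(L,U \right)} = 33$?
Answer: $118336$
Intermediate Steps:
$\left(o{\left(6,-7 - 6 \right)} - 377\right)^{2} = \left(33 - 377\right)^{2} = \left(-344\right)^{2} = 118336$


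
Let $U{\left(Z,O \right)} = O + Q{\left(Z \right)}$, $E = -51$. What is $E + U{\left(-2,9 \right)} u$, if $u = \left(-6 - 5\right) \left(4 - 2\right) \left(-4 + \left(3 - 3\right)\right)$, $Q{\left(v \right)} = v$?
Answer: $565$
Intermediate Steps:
$U{\left(Z,O \right)} = O + Z$
$u = 88$ ($u = - 11 \cdot 2 \left(-4 + 0\right) = - 11 \cdot 2 \left(-4\right) = \left(-11\right) \left(-8\right) = 88$)
$E + U{\left(-2,9 \right)} u = -51 + \left(9 - 2\right) 88 = -51 + 7 \cdot 88 = -51 + 616 = 565$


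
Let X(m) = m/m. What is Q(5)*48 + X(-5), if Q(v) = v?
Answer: 241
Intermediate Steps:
X(m) = 1
Q(5)*48 + X(-5) = 5*48 + 1 = 240 + 1 = 241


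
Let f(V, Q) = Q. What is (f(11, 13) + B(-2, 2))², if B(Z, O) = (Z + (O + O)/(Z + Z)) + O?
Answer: 144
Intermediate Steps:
B(Z, O) = O + Z + O/Z (B(Z, O) = (Z + (2*O)/((2*Z))) + O = (Z + (2*O)*(1/(2*Z))) + O = (Z + O/Z) + O = O + Z + O/Z)
(f(11, 13) + B(-2, 2))² = (13 + (2 - 2 + 2/(-2)))² = (13 + (2 - 2 + 2*(-½)))² = (13 + (2 - 2 - 1))² = (13 - 1)² = 12² = 144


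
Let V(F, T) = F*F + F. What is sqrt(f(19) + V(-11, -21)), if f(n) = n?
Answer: sqrt(129) ≈ 11.358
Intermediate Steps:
V(F, T) = F + F**2 (V(F, T) = F**2 + F = F + F**2)
sqrt(f(19) + V(-11, -21)) = sqrt(19 - 11*(1 - 11)) = sqrt(19 - 11*(-10)) = sqrt(19 + 110) = sqrt(129)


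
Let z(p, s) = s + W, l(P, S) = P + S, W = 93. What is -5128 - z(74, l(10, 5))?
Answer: -5236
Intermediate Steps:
z(p, s) = 93 + s (z(p, s) = s + 93 = 93 + s)
-5128 - z(74, l(10, 5)) = -5128 - (93 + (10 + 5)) = -5128 - (93 + 15) = -5128 - 1*108 = -5128 - 108 = -5236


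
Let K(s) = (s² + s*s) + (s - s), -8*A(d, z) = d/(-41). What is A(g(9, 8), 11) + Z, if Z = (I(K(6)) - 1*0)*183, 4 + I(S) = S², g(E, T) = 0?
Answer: 947940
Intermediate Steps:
A(d, z) = d/328 (A(d, z) = -d/(8*(-41)) = -d*(-1)/(8*41) = -(-1)*d/328 = d/328)
K(s) = 2*s² (K(s) = (s² + s²) + 0 = 2*s² + 0 = 2*s²)
I(S) = -4 + S²
Z = 947940 (Z = ((-4 + (2*6²)²) - 1*0)*183 = ((-4 + (2*36)²) + 0)*183 = ((-4 + 72²) + 0)*183 = ((-4 + 5184) + 0)*183 = (5180 + 0)*183 = 5180*183 = 947940)
A(g(9, 8), 11) + Z = (1/328)*0 + 947940 = 0 + 947940 = 947940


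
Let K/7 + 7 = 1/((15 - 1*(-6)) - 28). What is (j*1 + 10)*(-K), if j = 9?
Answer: 950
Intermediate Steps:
K = -50 (K = -49 + 7/((15 - 1*(-6)) - 28) = -49 + 7/((15 + 6) - 28) = -49 + 7/(21 - 28) = -49 + 7/(-7) = -49 + 7*(-⅐) = -49 - 1 = -50)
(j*1 + 10)*(-K) = (9*1 + 10)*(-1*(-50)) = (9 + 10)*50 = 19*50 = 950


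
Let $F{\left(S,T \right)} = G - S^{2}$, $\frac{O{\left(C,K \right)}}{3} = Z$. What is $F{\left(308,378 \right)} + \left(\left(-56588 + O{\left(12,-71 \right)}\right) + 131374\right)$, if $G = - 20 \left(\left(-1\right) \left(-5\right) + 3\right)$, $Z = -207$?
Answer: $-20859$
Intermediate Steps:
$O{\left(C,K \right)} = -621$ ($O{\left(C,K \right)} = 3 \left(-207\right) = -621$)
$G = -160$ ($G = - 20 \left(5 + 3\right) = \left(-20\right) 8 = -160$)
$F{\left(S,T \right)} = -160 - S^{2}$
$F{\left(308,378 \right)} + \left(\left(-56588 + O{\left(12,-71 \right)}\right) + 131374\right) = \left(-160 - 308^{2}\right) + \left(\left(-56588 - 621\right) + 131374\right) = \left(-160 - 94864\right) + \left(-57209 + 131374\right) = \left(-160 - 94864\right) + 74165 = -95024 + 74165 = -20859$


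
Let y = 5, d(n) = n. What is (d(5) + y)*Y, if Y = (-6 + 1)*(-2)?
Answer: 100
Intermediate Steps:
Y = 10 (Y = -5*(-2) = 10)
(d(5) + y)*Y = (5 + 5)*10 = 10*10 = 100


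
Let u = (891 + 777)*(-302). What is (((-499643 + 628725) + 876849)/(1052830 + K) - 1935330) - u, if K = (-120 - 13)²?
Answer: -1532547571355/1070519 ≈ -1.4316e+6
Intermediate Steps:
K = 17689 (K = (-133)² = 17689)
u = -503736 (u = 1668*(-302) = -503736)
(((-499643 + 628725) + 876849)/(1052830 + K) - 1935330) - u = (((-499643 + 628725) + 876849)/(1052830 + 17689) - 1935330) - 1*(-503736) = ((129082 + 876849)/1070519 - 1935330) + 503736 = (1005931*(1/1070519) - 1935330) + 503736 = (1005931/1070519 - 1935330) + 503736 = -2071806530339/1070519 + 503736 = -1532547571355/1070519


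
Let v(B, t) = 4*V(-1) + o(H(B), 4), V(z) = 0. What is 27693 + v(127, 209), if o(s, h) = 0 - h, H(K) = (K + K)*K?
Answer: 27689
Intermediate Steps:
H(K) = 2*K**2 (H(K) = (2*K)*K = 2*K**2)
o(s, h) = -h
v(B, t) = -4 (v(B, t) = 4*0 - 1*4 = 0 - 4 = -4)
27693 + v(127, 209) = 27693 - 4 = 27689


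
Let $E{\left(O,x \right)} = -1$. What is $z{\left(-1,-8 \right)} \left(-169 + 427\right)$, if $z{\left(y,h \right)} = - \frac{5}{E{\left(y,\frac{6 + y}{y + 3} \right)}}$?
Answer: $1290$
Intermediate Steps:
$z{\left(y,h \right)} = 5$ ($z{\left(y,h \right)} = - \frac{5}{-1} = \left(-5\right) \left(-1\right) = 5$)
$z{\left(-1,-8 \right)} \left(-169 + 427\right) = 5 \left(-169 + 427\right) = 5 \cdot 258 = 1290$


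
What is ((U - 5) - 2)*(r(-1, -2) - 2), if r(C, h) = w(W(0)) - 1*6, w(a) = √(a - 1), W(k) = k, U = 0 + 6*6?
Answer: -232 + 29*I ≈ -232.0 + 29.0*I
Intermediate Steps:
U = 36 (U = 0 + 36 = 36)
w(a) = √(-1 + a)
r(C, h) = -6 + I (r(C, h) = √(-1 + 0) - 1*6 = √(-1) - 6 = I - 6 = -6 + I)
((U - 5) - 2)*(r(-1, -2) - 2) = ((36 - 5) - 2)*((-6 + I) - 2) = (31 - 2)*(-8 + I) = 29*(-8 + I) = -232 + 29*I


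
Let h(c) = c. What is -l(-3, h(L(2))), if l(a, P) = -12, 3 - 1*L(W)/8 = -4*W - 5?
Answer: 12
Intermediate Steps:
L(W) = 64 + 32*W (L(W) = 24 - 8*(-4*W - 5) = 24 - 8*(-5 - 4*W) = 24 + (40 + 32*W) = 64 + 32*W)
-l(-3, h(L(2))) = -1*(-12) = 12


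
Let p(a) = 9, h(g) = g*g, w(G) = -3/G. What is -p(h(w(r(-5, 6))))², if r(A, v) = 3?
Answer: -81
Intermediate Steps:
h(g) = g²
-p(h(w(r(-5, 6))))² = -1*9² = -1*81 = -81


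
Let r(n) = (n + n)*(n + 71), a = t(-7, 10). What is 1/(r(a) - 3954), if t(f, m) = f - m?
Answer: -1/5790 ≈ -0.00017271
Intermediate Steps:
a = -17 (a = -7 - 1*10 = -7 - 10 = -17)
r(n) = 2*n*(71 + n) (r(n) = (2*n)*(71 + n) = 2*n*(71 + n))
1/(r(a) - 3954) = 1/(2*(-17)*(71 - 17) - 3954) = 1/(2*(-17)*54 - 3954) = 1/(-1836 - 3954) = 1/(-5790) = -1/5790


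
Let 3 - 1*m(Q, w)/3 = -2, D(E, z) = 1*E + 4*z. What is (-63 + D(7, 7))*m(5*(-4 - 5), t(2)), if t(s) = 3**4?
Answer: -420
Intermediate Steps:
D(E, z) = E + 4*z
t(s) = 81
m(Q, w) = 15 (m(Q, w) = 9 - 3*(-2) = 9 + 6 = 15)
(-63 + D(7, 7))*m(5*(-4 - 5), t(2)) = (-63 + (7 + 4*7))*15 = (-63 + (7 + 28))*15 = (-63 + 35)*15 = -28*15 = -420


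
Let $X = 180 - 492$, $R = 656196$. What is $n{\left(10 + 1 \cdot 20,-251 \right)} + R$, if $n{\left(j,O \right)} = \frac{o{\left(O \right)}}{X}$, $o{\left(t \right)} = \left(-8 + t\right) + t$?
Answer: $\frac{34122277}{52} \approx 6.562 \cdot 10^{5}$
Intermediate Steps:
$o{\left(t \right)} = -8 + 2 t$
$X = -312$ ($X = 180 - 492 = -312$)
$n{\left(j,O \right)} = \frac{1}{39} - \frac{O}{156}$ ($n{\left(j,O \right)} = \frac{-8 + 2 O}{-312} = \left(-8 + 2 O\right) \left(- \frac{1}{312}\right) = \frac{1}{39} - \frac{O}{156}$)
$n{\left(10 + 1 \cdot 20,-251 \right)} + R = \left(\frac{1}{39} - - \frac{251}{156}\right) + 656196 = \left(\frac{1}{39} + \frac{251}{156}\right) + 656196 = \frac{85}{52} + 656196 = \frac{34122277}{52}$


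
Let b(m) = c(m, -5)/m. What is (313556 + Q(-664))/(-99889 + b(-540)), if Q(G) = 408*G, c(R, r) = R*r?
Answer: -21322/49947 ≈ -0.42689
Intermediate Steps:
b(m) = -5 (b(m) = (m*(-5))/m = (-5*m)/m = -5)
(313556 + Q(-664))/(-99889 + b(-540)) = (313556 + 408*(-664))/(-99889 - 5) = (313556 - 270912)/(-99894) = 42644*(-1/99894) = -21322/49947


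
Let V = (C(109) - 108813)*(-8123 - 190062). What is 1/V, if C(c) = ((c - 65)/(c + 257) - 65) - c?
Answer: 183/3952720352815 ≈ 4.6297e-11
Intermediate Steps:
C(c) = -65 - c + (-65 + c)/(257 + c) (C(c) = ((-65 + c)/(257 + c) - 65) - c = (-65 + (-65 + c)/(257 + c)) - c = -65 - c + (-65 + c)/(257 + c))
V = 3952720352815/183 (V = ((-16770 - 1*109² - 321*109)/(257 + 109) - 108813)*(-8123 - 190062) = ((-16770 - 1*11881 - 34989)/366 - 108813)*(-198185) = ((-16770 - 11881 - 34989)/366 - 108813)*(-198185) = ((1/366)*(-63640) - 108813)*(-198185) = (-31820/183 - 108813)*(-198185) = -19944599/183*(-198185) = 3952720352815/183 ≈ 2.1600e+10)
1/V = 1/(3952720352815/183) = 183/3952720352815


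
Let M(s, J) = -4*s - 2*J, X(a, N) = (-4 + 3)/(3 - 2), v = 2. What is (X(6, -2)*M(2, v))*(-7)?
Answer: -84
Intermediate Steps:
X(a, N) = -1 (X(a, N) = -1/1 = -1*1 = -1)
(X(6, -2)*M(2, v))*(-7) = -(-4*2 - 2*2)*(-7) = -(-8 - 4)*(-7) = -1*(-12)*(-7) = 12*(-7) = -84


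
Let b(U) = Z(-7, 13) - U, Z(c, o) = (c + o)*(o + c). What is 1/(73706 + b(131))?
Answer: 1/73611 ≈ 1.3585e-5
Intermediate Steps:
Z(c, o) = (c + o)² (Z(c, o) = (c + o)*(c + o) = (c + o)²)
b(U) = 36 - U (b(U) = (-7 + 13)² - U = 6² - U = 36 - U)
1/(73706 + b(131)) = 1/(73706 + (36 - 1*131)) = 1/(73706 + (36 - 131)) = 1/(73706 - 95) = 1/73611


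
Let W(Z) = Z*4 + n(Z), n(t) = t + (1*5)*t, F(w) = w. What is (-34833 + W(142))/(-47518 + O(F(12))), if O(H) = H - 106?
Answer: 33413/47612 ≈ 0.70178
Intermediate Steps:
O(H) = -106 + H
n(t) = 6*t (n(t) = t + 5*t = 6*t)
W(Z) = 10*Z (W(Z) = Z*4 + 6*Z = 4*Z + 6*Z = 10*Z)
(-34833 + W(142))/(-47518 + O(F(12))) = (-34833 + 10*142)/(-47518 + (-106 + 12)) = (-34833 + 1420)/(-47518 - 94) = -33413/(-47612) = -33413*(-1/47612) = 33413/47612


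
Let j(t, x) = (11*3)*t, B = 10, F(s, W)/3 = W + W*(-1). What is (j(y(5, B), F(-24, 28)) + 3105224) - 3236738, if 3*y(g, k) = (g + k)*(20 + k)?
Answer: -126564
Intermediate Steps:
F(s, W) = 0 (F(s, W) = 3*(W + W*(-1)) = 3*(W - W) = 3*0 = 0)
y(g, k) = (20 + k)*(g + k)/3 (y(g, k) = ((g + k)*(20 + k))/3 = ((20 + k)*(g + k))/3 = (20 + k)*(g + k)/3)
j(t, x) = 33*t
(j(y(5, B), F(-24, 28)) + 3105224) - 3236738 = (33*((⅓)*10² + (20/3)*5 + (20/3)*10 + (⅓)*5*10) + 3105224) - 3236738 = (33*((⅓)*100 + 100/3 + 200/3 + 50/3) + 3105224) - 3236738 = (33*(100/3 + 100/3 + 200/3 + 50/3) + 3105224) - 3236738 = (33*150 + 3105224) - 3236738 = (4950 + 3105224) - 3236738 = 3110174 - 3236738 = -126564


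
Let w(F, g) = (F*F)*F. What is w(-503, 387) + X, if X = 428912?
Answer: -126834615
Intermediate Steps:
w(F, g) = F³ (w(F, g) = F²*F = F³)
w(-503, 387) + X = (-503)³ + 428912 = -127263527 + 428912 = -126834615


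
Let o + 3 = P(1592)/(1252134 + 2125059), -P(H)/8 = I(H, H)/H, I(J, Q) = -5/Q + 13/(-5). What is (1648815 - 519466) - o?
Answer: 2013863799060453573/1783202933240 ≈ 1.1294e+6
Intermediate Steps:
I(J, Q) = -13/5 - 5/Q (I(J, Q) = -5/Q + 13*(-⅕) = -5/Q - 13/5 = -13/5 - 5/Q)
P(H) = -8*(-13/5 - 5/H)/H
o = -5349608792813/1783202933240 (o = -3 + ((8/5)*(25 + 13*1592)/1592²)/(1252134 + 2125059) = -3 + ((8/5)*(1/2534464)*(25 + 20696))/3377193 = -3 + ((8/5)*(1/2534464)*20721)*(1/3377193) = -3 + (20721/1584040)*(1/3377193) = -3 + 6907/1783202933240 = -5349608792813/1783202933240 ≈ -3.0000)
(1648815 - 519466) - o = (1648815 - 519466) - 1*(-5349608792813/1783202933240) = 1129349 + 5349608792813/1783202933240 = 2013863799060453573/1783202933240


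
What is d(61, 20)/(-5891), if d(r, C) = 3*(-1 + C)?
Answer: -57/5891 ≈ -0.0096758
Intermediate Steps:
d(r, C) = -3 + 3*C
d(61, 20)/(-5891) = (-3 + 3*20)/(-5891) = (-3 + 60)*(-1/5891) = 57*(-1/5891) = -57/5891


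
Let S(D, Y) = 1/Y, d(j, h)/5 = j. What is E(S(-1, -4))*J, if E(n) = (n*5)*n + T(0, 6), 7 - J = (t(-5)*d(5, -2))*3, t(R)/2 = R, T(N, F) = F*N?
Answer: 3785/16 ≈ 236.56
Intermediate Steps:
d(j, h) = 5*j
t(R) = 2*R
J = 757 (J = 7 - (2*(-5))*(5*5)*3 = 7 - (-10*25)*3 = 7 - (-250)*3 = 7 - 1*(-750) = 7 + 750 = 757)
E(n) = 5*n² (E(n) = (n*5)*n + 6*0 = (5*n)*n + 0 = 5*n² + 0 = 5*n²)
E(S(-1, -4))*J = (5*(1/(-4))²)*757 = (5*(-¼)²)*757 = (5*(1/16))*757 = (5/16)*757 = 3785/16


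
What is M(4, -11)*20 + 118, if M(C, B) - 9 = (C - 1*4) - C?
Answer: 218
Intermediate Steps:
M(C, B) = 5 (M(C, B) = 9 + ((C - 1*4) - C) = 9 + ((C - 4) - C) = 9 + ((-4 + C) - C) = 9 - 4 = 5)
M(4, -11)*20 + 118 = 5*20 + 118 = 100 + 118 = 218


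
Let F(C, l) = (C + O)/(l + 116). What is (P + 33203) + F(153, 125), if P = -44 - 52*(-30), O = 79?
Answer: 8367511/241 ≈ 34720.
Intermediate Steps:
P = 1516 (P = -44 + 1560 = 1516)
F(C, l) = (79 + C)/(116 + l) (F(C, l) = (C + 79)/(l + 116) = (79 + C)/(116 + l))
(P + 33203) + F(153, 125) = (1516 + 33203) + (79 + 153)/(116 + 125) = 34719 + 232/241 = 8367511/241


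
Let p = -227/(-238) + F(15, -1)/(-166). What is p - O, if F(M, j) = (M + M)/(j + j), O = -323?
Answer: 3200584/9877 ≈ 324.04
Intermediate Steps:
F(M, j) = M/j (F(M, j) = (2*M)/((2*j)) = (2*M)*(1/(2*j)) = M/j)
p = 10313/9877 (p = -227/(-238) + (15/(-1))/(-166) = -227*(-1/238) + (15*(-1))*(-1/166) = 227/238 - 15*(-1/166) = 227/238 + 15/166 = 10313/9877 ≈ 1.0441)
p - O = 10313/9877 - 1*(-323) = 10313/9877 + 323 = 3200584/9877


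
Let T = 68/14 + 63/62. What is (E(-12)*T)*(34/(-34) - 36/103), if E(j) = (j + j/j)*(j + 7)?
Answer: -19487105/44702 ≈ -435.93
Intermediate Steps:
E(j) = (1 + j)*(7 + j) (E(j) = (j + 1)*(7 + j) = (1 + j)*(7 + j))
T = 2549/434 (T = 68*(1/14) + 63*(1/62) = 34/7 + 63/62 = 2549/434 ≈ 5.8733)
(E(-12)*T)*(34/(-34) - 36/103) = ((7 + (-12)² + 8*(-12))*(2549/434))*(34/(-34) - 36/103) = ((7 + 144 - 96)*(2549/434))*(34*(-1/34) - 36*1/103) = (55*(2549/434))*(-1 - 36/103) = (140195/434)*(-139/103) = -19487105/44702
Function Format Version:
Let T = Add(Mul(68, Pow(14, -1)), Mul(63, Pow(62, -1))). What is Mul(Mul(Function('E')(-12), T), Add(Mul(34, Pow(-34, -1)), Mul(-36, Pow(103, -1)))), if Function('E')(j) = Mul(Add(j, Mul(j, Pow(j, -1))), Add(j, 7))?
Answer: Rational(-19487105, 44702) ≈ -435.93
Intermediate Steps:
Function('E')(j) = Mul(Add(1, j), Add(7, j)) (Function('E')(j) = Mul(Add(j, 1), Add(7, j)) = Mul(Add(1, j), Add(7, j)))
T = Rational(2549, 434) (T = Add(Mul(68, Rational(1, 14)), Mul(63, Rational(1, 62))) = Add(Rational(34, 7), Rational(63, 62)) = Rational(2549, 434) ≈ 5.8733)
Mul(Mul(Function('E')(-12), T), Add(Mul(34, Pow(-34, -1)), Mul(-36, Pow(103, -1)))) = Mul(Mul(Add(7, Pow(-12, 2), Mul(8, -12)), Rational(2549, 434)), Add(Mul(34, Pow(-34, -1)), Mul(-36, Pow(103, -1)))) = Mul(Mul(Add(7, 144, -96), Rational(2549, 434)), Add(Mul(34, Rational(-1, 34)), Mul(-36, Rational(1, 103)))) = Mul(Mul(55, Rational(2549, 434)), Add(-1, Rational(-36, 103))) = Mul(Rational(140195, 434), Rational(-139, 103)) = Rational(-19487105, 44702)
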